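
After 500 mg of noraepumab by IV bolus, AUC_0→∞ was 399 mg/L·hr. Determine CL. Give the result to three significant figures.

CL = Dose_iv / AUC_0→∞
   = 500 / 399 = 1.25313 L/hr

CL = 1.25 L/hr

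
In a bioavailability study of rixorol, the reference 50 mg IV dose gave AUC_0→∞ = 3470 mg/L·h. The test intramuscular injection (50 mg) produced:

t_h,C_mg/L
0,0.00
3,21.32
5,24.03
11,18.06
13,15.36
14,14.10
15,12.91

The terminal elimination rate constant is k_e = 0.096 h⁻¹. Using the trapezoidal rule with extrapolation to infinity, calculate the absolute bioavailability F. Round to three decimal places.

F = 0.115

Trapezoidal AUC_0→15 (intramuscular injection):
  [0→3]: (0.00+21.32)/2 × 3 = 31.98
  [3→5]: (21.32+24.03)/2 × 2 = 45.35
  [5→11]: (24.03+18.06)/2 × 6 = 126.27
  [11→13]: (18.06+15.36)/2 × 2 = 33.42
  [13→14]: (15.36+14.10)/2 × 1 = 14.73
  [14→15]: (14.10+12.91)/2 × 1 = 13.505
  Sum = 265.255 mg/L·h
Tail: C_last/k_e = 12.91/0.096 = 134.479
AUC_0→∞ (intramuscular injection) = 265.255 + 134.479 = 399.734 mg/L·h
F = (AUC_ev/D_ev)/(AUC_iv/D_iv) = (399.734/50)/(3470/50) = 7.99468/69.4 = 0.1152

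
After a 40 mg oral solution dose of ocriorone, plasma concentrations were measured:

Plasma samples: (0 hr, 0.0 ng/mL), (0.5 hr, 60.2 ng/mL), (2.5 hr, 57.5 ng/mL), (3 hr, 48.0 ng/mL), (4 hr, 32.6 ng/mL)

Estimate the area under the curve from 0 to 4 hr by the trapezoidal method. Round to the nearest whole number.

AUC = 199 ng/mL·hr

Trapezoidal AUC_0→4:
  [0→0.5]: (0.0+60.2)/2 × 0.5 = 15.05
  [0.5→2.5]: (60.2+57.5)/2 × 2 = 117.7
  [2.5→3]: (57.5+48.0)/2 × 0.5 = 26.375
  [3→4]: (48.0+32.6)/2 × 1 = 40.3
  Sum = 199.425 ng/mL·hr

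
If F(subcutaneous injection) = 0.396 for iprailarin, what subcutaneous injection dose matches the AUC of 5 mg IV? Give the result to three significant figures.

For equal systemic exposure: F × D_ev = D_iv
D_ev = D_iv / F = 5 / 0.396 = 12.6263 mg

D_subcutaneous = 12.6 mg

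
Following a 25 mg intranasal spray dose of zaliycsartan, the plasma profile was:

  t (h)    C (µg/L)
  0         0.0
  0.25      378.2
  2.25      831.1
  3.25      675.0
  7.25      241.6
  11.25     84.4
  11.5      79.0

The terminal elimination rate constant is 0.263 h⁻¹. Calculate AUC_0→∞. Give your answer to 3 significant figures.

Trapezoidal AUC_0→11.5:
  [0→0.25]: (0.0+378.2)/2 × 0.25 = 47.275
  [0.25→2.25]: (378.2+831.1)/2 × 2 = 1209.3
  [2.25→3.25]: (831.1+675.0)/2 × 1 = 753.05
  [3.25→7.25]: (675.0+241.6)/2 × 4 = 1833.2
  [7.25→11.25]: (241.6+84.4)/2 × 4 = 652.0
  [11.25→11.5]: (84.4+79.0)/2 × 0.25 = 20.425
  Sum = 4515.25 µg/L·h
Extrapolated tail: C_last / k_e = 79.0 / 0.263 = 300.380
AUC_0→∞ = 4515.25 + 300.380 = 4815.63 µg/L·h

AUC = 4820 µg/L·h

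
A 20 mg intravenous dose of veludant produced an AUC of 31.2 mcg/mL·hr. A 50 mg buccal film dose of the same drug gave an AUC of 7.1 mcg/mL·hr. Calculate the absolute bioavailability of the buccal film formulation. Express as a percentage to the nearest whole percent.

F = 9%

F = (AUC_ev / D_ev) / (AUC_iv / D_iv)
  = (7.1/50) / (31.2/20)
  = 0.142 / 1.56 = 0.0910
  = 9.10%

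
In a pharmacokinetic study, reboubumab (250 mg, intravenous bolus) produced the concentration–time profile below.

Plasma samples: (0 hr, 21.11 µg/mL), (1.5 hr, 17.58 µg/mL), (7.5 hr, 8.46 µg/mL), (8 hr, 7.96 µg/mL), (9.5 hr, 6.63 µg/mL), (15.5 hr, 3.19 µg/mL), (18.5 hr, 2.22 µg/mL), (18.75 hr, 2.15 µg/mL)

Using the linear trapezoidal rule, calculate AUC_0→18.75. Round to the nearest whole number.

Trapezoidal AUC_0→18.75:
  [0→1.5]: (21.11+17.58)/2 × 1.5 = 29.0175
  [1.5→7.5]: (17.58+8.46)/2 × 6 = 78.12
  [7.5→8]: (8.46+7.96)/2 × 0.5 = 4.105
  [8→9.5]: (7.96+6.63)/2 × 1.5 = 10.9425
  [9.5→15.5]: (6.63+3.19)/2 × 6 = 29.46
  [15.5→18.5]: (3.19+2.22)/2 × 3 = 8.115
  [18.5→18.75]: (2.22+2.15)/2 × 0.25 = 0.54625
  Sum = 160.30625 µg/mL·hr

AUC = 160 µg/mL·hr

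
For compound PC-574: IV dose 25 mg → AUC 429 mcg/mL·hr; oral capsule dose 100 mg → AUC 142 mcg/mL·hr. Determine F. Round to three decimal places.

F = 0.083

F = (AUC_ev / D_ev) / (AUC_iv / D_iv)
  = (142/100) / (429/25)
  = 1.42 / 17.16 = 0.0828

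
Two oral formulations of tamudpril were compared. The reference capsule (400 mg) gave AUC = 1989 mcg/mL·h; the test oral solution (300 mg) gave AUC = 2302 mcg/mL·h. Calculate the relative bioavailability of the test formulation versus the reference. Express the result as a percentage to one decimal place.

F_rel = 154.3%

F_rel = (AUC_test/D_test) / (AUC_ref/D_ref)
      = (2302/300) / (1989/400)
      = 7.67333 / 4.9725 = 1.5432 = 154.32%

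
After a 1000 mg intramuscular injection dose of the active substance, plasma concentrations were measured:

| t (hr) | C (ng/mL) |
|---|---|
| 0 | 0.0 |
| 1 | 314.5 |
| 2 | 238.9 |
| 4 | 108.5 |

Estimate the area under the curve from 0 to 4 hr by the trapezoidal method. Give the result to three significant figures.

Trapezoidal AUC_0→4:
  [0→1]: (0.0+314.5)/2 × 1 = 157.25
  [1→2]: (314.5+238.9)/2 × 1 = 276.7
  [2→4]: (238.9+108.5)/2 × 2 = 347.4
  Sum = 781.35 ng/mL·hr

AUC = 781 ng/mL·hr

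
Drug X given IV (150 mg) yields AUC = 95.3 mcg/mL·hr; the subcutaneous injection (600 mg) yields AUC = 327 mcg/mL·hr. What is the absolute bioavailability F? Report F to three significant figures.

F = 0.858

F = (AUC_ev / D_ev) / (AUC_iv / D_iv)
  = (327/600) / (95.3/150)
  = 0.545 / 0.635333 = 0.8578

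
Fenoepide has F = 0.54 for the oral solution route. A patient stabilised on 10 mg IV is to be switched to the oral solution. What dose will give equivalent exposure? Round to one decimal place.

D_oral = 18.5 mg

For equal systemic exposure: F × D_ev = D_iv
D_ev = D_iv / F = 10 / 0.54 = 18.5185 mg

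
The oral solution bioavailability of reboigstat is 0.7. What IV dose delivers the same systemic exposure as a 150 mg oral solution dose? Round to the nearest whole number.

D_iv = 105 mg

Systemic exposure from an extravascular dose = F × D_ev, so the equivalent IV dose is F × D_ev.
D_iv = F × D_ev = 0.7 × 150 = 105 mg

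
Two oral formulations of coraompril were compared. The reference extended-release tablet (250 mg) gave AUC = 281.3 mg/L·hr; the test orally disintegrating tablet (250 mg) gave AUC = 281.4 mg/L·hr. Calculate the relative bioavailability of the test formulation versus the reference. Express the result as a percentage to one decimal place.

F_rel = (AUC_test/D_test) / (AUC_ref/D_ref)
      = (281.4/250) / (281.3/250)
      = 1.1256 / 1.1252 = 1.0004 = 100.04%

F_rel = 100.0%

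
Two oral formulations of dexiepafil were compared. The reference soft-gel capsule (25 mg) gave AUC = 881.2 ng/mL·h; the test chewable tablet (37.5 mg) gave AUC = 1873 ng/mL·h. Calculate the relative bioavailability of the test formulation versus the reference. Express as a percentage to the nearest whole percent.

F_rel = 142%

F_rel = (AUC_test/D_test) / (AUC_ref/D_ref)
      = (1873/37.5) / (881.2/25)
      = 49.9467 / 35.248 = 1.4170 = 141.70%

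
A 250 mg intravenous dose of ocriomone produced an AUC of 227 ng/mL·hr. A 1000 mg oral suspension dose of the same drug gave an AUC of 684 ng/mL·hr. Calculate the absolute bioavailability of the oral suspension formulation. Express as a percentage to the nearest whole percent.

F = (AUC_ev / D_ev) / (AUC_iv / D_iv)
  = (684/1000) / (227/250)
  = 0.684 / 0.908 = 0.7533
  = 75.33%

F = 75%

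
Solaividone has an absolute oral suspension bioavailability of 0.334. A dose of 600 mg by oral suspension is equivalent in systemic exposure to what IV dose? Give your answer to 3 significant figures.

Systemic exposure from an extravascular dose = F × D_ev, so the equivalent IV dose is F × D_ev.
D_iv = F × D_ev = 0.334 × 600 = 200.4 mg

D_iv = 200 mg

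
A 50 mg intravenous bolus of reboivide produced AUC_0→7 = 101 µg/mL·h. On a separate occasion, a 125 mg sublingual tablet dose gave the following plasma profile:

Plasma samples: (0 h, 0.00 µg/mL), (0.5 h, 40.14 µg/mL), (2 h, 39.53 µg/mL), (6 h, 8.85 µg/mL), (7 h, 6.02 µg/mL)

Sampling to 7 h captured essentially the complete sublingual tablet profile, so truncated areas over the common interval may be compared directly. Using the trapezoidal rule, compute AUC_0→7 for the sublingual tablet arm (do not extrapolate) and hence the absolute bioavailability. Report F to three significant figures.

F = 0.689

Trapezoidal AUC_0→7 (sublingual tablet):
  [0→0.5]: (0.00+40.14)/2 × 0.5 = 10.035
  [0.5→2]: (40.14+39.53)/2 × 1.5 = 59.7525
  [2→6]: (39.53+8.85)/2 × 4 = 96.76
  [6→7]: (8.85+6.02)/2 × 1 = 7.435
  Sum = 173.9825 µg/mL·h
F = (AUC_ev/D_ev)/(AUC_iv/D_iv) = (173.9825/125)/(101/50) = 1.39186/2.02 = 0.6890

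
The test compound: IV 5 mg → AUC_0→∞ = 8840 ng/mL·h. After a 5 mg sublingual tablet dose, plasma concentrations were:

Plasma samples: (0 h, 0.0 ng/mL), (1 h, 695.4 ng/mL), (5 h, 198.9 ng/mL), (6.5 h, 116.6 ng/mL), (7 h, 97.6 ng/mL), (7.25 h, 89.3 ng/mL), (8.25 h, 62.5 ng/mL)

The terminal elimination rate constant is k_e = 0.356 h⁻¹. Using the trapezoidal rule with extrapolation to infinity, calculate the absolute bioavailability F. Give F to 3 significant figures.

Trapezoidal AUC_0→8.25 (sublingual tablet):
  [0→1]: (0.0+695.4)/2 × 1 = 347.7
  [1→5]: (695.4+198.9)/2 × 4 = 1788.6
  [5→6.5]: (198.9+116.6)/2 × 1.5 = 236.625
  [6.5→7]: (116.6+97.6)/2 × 0.5 = 53.55
  [7→7.25]: (97.6+89.3)/2 × 0.25 = 23.3625
  [7.25→8.25]: (89.3+62.5)/2 × 1 = 75.9
  Sum = 2525.7375 ng/mL·h
Tail: C_last/k_e = 62.5/0.356 = 175.562
AUC_0→∞ (sublingual tablet) = 2525.7375 + 175.562 = 2701.2995 ng/mL·h
F = (AUC_ev/D_ev)/(AUC_iv/D_iv) = (2701.2995/5)/(8840/5) = 540.2599/1768 = 0.3056

F = 0.306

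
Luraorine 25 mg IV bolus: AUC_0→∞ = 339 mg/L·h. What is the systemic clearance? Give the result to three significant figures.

CL = 0.0737 L/h

CL = Dose_iv / AUC_0→∞
   = 25 / 339 = 0.0737463 L/h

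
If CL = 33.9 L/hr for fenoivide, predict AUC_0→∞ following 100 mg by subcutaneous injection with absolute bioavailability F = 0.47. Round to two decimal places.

AUC = 1.39 mg/L·hr

AUC_0→∞ = F × Dose / CL
        = 0.47 × 100 / 33.9 = 1.38643 mg/L·hr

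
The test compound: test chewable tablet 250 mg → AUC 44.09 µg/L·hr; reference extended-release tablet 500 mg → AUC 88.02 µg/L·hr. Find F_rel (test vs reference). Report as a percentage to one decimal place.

F_rel = 100.2%

F_rel = (AUC_test/D_test) / (AUC_ref/D_ref)
      = (44.09/250) / (88.02/500)
      = 0.17636 / 0.17604 = 1.0018 = 100.18%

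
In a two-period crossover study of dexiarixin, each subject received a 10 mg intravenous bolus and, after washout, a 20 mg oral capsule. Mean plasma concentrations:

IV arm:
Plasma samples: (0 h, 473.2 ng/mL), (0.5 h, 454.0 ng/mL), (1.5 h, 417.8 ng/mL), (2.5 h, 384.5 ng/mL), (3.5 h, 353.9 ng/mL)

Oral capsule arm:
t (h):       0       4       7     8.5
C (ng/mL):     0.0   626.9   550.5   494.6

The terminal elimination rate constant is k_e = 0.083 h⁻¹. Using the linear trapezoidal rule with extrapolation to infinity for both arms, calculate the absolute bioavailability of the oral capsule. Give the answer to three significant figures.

F = 0.856

Trapezoidal AUC_0→3.5 (IV):
  [0→0.5]: (473.2+454.0)/2 × 0.5 = 231.8
  [0.5→1.5]: (454.0+417.8)/2 × 1 = 435.9
  [1.5→2.5]: (417.8+384.5)/2 × 1 = 401.15
  [2.5→3.5]: (384.5+353.9)/2 × 1 = 369.2
  Sum = 1438.05 ng/mL·h
IV tail: 353.9/0.083 = 4263.855; AUC_iv,0→∞ = 1438.05 + 4263.855 = 5701.905 ng/mL·h
Trapezoidal AUC_0→8.5 (oral capsule):
  [0→4]: (0.0+626.9)/2 × 4 = 1253.8
  [4→7]: (626.9+550.5)/2 × 3 = 1766.1
  [7→8.5]: (550.5+494.6)/2 × 1.5 = 783.825
  Sum = 3803.725 ng/mL·h
oral capsule tail: 494.6/0.083 = 5959.036; AUC_ev,0→∞ = 3803.725 + 5959.036 = 9762.761 ng/mL·h
F = (AUC_ev/D_ev)/(AUC_iv/D_iv) = (9762.761/20)/(5701.905/10) = 488.13805/570.1905 = 0.8561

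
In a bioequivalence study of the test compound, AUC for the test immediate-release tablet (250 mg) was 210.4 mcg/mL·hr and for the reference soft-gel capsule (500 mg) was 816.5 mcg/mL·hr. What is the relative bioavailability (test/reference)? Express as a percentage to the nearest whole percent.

F_rel = (AUC_test/D_test) / (AUC_ref/D_ref)
      = (210.4/250) / (816.5/500)
      = 0.8416 / 1.633 = 0.5154 = 51.54%

F_rel = 52%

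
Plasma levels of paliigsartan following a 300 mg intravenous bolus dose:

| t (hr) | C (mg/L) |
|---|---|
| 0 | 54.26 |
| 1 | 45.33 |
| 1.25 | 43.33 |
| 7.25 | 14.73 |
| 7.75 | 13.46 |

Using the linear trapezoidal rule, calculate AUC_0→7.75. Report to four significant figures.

AUC = 242.1 mg/L·hr

Trapezoidal AUC_0→7.75:
  [0→1]: (54.26+45.33)/2 × 1 = 49.795
  [1→1.25]: (45.33+43.33)/2 × 0.25 = 11.0825
  [1.25→7.25]: (43.33+14.73)/2 × 6 = 174.18
  [7.25→7.75]: (14.73+13.46)/2 × 0.5 = 7.0475
  Sum = 242.105 mg/L·hr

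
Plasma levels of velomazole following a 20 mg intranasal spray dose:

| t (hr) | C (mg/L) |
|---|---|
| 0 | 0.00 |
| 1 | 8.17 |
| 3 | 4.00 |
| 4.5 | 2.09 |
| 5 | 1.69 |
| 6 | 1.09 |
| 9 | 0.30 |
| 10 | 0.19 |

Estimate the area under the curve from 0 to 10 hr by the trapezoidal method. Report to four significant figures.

AUC = 25.49 mg/L·hr

Trapezoidal AUC_0→10:
  [0→1]: (0.00+8.17)/2 × 1 = 4.085
  [1→3]: (8.17+4.00)/2 × 2 = 12.17
  [3→4.5]: (4.00+2.09)/2 × 1.5 = 4.5675
  [4.5→5]: (2.09+1.69)/2 × 0.5 = 0.945
  [5→6]: (1.69+1.09)/2 × 1 = 1.39
  [6→9]: (1.09+0.30)/2 × 3 = 2.085
  [9→10]: (0.30+0.19)/2 × 1 = 0.245
  Sum = 25.4875 mg/L·hr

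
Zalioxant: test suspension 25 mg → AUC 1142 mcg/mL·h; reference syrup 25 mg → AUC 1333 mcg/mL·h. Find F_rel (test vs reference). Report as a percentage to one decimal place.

F_rel = 85.7%

F_rel = (AUC_test/D_test) / (AUC_ref/D_ref)
      = (1142/25) / (1333/25)
      = 45.68 / 53.32 = 0.8567 = 85.67%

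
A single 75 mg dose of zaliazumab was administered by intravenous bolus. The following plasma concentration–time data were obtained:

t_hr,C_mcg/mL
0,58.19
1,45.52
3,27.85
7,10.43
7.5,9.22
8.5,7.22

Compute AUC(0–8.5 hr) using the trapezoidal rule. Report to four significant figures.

Trapezoidal AUC_0→8.5:
  [0→1]: (58.19+45.52)/2 × 1 = 51.855
  [1→3]: (45.52+27.85)/2 × 2 = 73.37
  [3→7]: (27.85+10.43)/2 × 4 = 76.56
  [7→7.5]: (10.43+9.22)/2 × 0.5 = 4.9125
  [7.5→8.5]: (9.22+7.22)/2 × 1 = 8.22
  Sum = 214.9175 mcg/mL·hr

AUC = 214.9 mcg/mL·hr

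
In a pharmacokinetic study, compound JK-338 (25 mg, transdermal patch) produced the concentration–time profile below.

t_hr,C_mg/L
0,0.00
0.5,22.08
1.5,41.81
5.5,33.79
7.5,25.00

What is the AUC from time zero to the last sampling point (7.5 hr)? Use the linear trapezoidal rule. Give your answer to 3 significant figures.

AUC = 247 mg/L·hr

Trapezoidal AUC_0→7.5:
  [0→0.5]: (0.00+22.08)/2 × 0.5 = 5.52
  [0.5→1.5]: (22.08+41.81)/2 × 1 = 31.945
  [1.5→5.5]: (41.81+33.79)/2 × 4 = 151.2
  [5.5→7.5]: (33.79+25.00)/2 × 2 = 58.79
  Sum = 247.455 mg/L·hr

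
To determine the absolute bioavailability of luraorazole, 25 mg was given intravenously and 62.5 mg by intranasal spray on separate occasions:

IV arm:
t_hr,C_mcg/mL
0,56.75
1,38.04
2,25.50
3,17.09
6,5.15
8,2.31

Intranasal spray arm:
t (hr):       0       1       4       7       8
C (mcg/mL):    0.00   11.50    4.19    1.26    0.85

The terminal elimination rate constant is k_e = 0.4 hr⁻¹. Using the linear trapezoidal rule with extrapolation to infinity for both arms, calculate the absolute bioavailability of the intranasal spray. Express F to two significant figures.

Trapezoidal AUC_0→8 (IV):
  [0→1]: (56.75+38.04)/2 × 1 = 47.395
  [1→2]: (38.04+25.50)/2 × 1 = 31.77
  [2→3]: (25.50+17.09)/2 × 1 = 21.295
  [3→6]: (17.09+5.15)/2 × 3 = 33.36
  [6→8]: (5.15+2.31)/2 × 2 = 7.46
  Sum = 141.28 mcg/mL·hr
IV tail: 2.31/0.4 = 5.775; AUC_iv,0→∞ = 141.28 + 5.775 = 147.055 mcg/mL·hr
Trapezoidal AUC_0→8 (intranasal spray):
  [0→1]: (0.00+11.50)/2 × 1 = 5.75
  [1→4]: (11.50+4.19)/2 × 3 = 23.535
  [4→7]: (4.19+1.26)/2 × 3 = 8.175
  [7→8]: (1.26+0.85)/2 × 1 = 1.055
  Sum = 38.515 mcg/mL·hr
intranasal spray tail: 0.85/0.4 = 2.125; AUC_ev,0→∞ = 38.515 + 2.125 = 40.64 mcg/mL·hr
F = (AUC_ev/D_ev)/(AUC_iv/D_iv) = (40.64/62.5)/(147.055/25) = 0.65024/5.8822 = 0.1105

F = 0.11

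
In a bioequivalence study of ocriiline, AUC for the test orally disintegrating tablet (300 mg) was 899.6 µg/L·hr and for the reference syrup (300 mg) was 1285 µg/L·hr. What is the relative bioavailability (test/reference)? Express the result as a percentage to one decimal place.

F_rel = (AUC_test/D_test) / (AUC_ref/D_ref)
      = (899.6/300) / (1285/300)
      = 2.99867 / 4.28333 = 0.7001 = 70.01%

F_rel = 70.0%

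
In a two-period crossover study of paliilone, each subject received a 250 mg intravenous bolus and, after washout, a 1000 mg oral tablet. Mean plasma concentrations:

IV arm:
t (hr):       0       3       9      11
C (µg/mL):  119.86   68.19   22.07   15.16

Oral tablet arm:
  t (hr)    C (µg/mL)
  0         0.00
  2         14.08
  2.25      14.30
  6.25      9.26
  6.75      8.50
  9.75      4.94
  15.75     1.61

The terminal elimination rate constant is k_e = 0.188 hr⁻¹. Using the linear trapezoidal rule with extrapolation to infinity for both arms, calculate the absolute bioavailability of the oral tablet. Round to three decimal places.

Trapezoidal AUC_0→11 (IV):
  [0→3]: (119.86+68.19)/2 × 3 = 282.075
  [3→9]: (68.19+22.07)/2 × 6 = 270.78
  [9→11]: (22.07+15.16)/2 × 2 = 37.23
  Sum = 590.085 µg/mL·hr
IV tail: 15.16/0.188 = 80.638; AUC_iv,0→∞ = 590.085 + 80.638 = 670.723 µg/mL·hr
Trapezoidal AUC_0→15.75 (oral tablet):
  [0→2]: (0.00+14.08)/2 × 2 = 14.08
  [2→2.25]: (14.08+14.30)/2 × 0.25 = 3.5475
  [2.25→6.25]: (14.30+9.26)/2 × 4 = 47.12
  [6.25→6.75]: (9.26+8.50)/2 × 0.5 = 4.44
  [6.75→9.75]: (8.50+4.94)/2 × 3 = 20.16
  [9.75→15.75]: (4.94+1.61)/2 × 6 = 19.65
  Sum = 108.9975 µg/mL·hr
oral tablet tail: 1.61/0.188 = 8.564; AUC_ev,0→∞ = 108.9975 + 8.564 = 117.5615 µg/mL·hr
F = (AUC_ev/D_ev)/(AUC_iv/D_iv) = (117.5615/1000)/(670.723/250) = 0.1175615/2.682892 = 0.0438

F = 0.044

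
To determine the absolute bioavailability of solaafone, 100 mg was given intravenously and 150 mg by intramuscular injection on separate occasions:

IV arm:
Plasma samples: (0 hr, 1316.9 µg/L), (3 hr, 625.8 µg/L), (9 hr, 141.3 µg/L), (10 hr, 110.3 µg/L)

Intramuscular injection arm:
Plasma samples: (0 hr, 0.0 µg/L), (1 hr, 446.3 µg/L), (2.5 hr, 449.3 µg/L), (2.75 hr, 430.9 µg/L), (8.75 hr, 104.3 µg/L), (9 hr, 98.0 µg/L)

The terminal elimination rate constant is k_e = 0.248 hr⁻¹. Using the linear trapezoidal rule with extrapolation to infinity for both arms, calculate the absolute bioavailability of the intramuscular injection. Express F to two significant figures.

F = 0.35

Trapezoidal AUC_0→10 (IV):
  [0→3]: (1316.9+625.8)/2 × 3 = 2914.05
  [3→9]: (625.8+141.3)/2 × 6 = 2301.3
  [9→10]: (141.3+110.3)/2 × 1 = 125.8
  Sum = 5341.15 µg/L·hr
IV tail: 110.3/0.248 = 444.758; AUC_iv,0→∞ = 5341.15 + 444.758 = 5785.908 µg/L·hr
Trapezoidal AUC_0→9 (intramuscular injection):
  [0→1]: (0.0+446.3)/2 × 1 = 223.15
  [1→2.5]: (446.3+449.3)/2 × 1.5 = 671.7
  [2.5→2.75]: (449.3+430.9)/2 × 0.25 = 110.025
  [2.75→8.75]: (430.9+104.3)/2 × 6 = 1605.6
  [8.75→9]: (104.3+98.0)/2 × 0.25 = 25.2875
  Sum = 2635.7625 µg/L·hr
intramuscular injection tail: 98.0/0.248 = 395.161; AUC_ev,0→∞ = 2635.7625 + 395.161 = 3030.9235 µg/L·hr
F = (AUC_ev/D_ev)/(AUC_iv/D_iv) = (3030.9235/150)/(5785.908/100) = 20.2062/57.85908 = 0.3492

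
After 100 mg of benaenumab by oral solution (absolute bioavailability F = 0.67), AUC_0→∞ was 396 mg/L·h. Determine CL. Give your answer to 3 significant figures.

CL = 0.169 L/h

CL = F × Dose / AUC_0→∞
   = 0.67 × 100 / 396 = 0.169192 L/h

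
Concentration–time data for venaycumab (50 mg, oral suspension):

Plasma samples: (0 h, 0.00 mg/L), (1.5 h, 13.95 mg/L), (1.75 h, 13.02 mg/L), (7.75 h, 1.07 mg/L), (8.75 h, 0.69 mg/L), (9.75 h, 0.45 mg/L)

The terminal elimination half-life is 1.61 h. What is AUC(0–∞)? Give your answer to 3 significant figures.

AUC = 58.6 mg/L·h

Trapezoidal AUC_0→9.75:
  [0→1.5]: (0.00+13.95)/2 × 1.5 = 10.4625
  [1.5→1.75]: (13.95+13.02)/2 × 0.25 = 3.37125
  [1.75→7.75]: (13.02+1.07)/2 × 6 = 42.27
  [7.75→8.75]: (1.07+0.69)/2 × 1 = 0.88
  [8.75→9.75]: (0.69+0.45)/2 × 1 = 0.57
  Sum = 57.55375 mg/L·h
k_e = ln2 / t½ = 0.693147 / 1.61 = 0.4305 h^-1
Extrapolated tail: C_last / k_e = 0.45 / 0.4305 = 1.045
AUC_0→∞ = 57.55375 + 1.045 = 58.59875 mg/L·h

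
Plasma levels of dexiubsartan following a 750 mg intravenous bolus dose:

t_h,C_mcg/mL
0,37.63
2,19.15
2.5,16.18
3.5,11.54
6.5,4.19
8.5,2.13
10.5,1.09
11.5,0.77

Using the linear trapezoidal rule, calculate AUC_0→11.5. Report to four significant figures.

AUC = 113.5 mcg/mL·h

Trapezoidal AUC_0→11.5:
  [0→2]: (37.63+19.15)/2 × 2 = 56.78
  [2→2.5]: (19.15+16.18)/2 × 0.5 = 8.8325
  [2.5→3.5]: (16.18+11.54)/2 × 1 = 13.86
  [3.5→6.5]: (11.54+4.19)/2 × 3 = 23.595
  [6.5→8.5]: (4.19+2.13)/2 × 2 = 6.32
  [8.5→10.5]: (2.13+1.09)/2 × 2 = 3.22
  [10.5→11.5]: (1.09+0.77)/2 × 1 = 0.93
  Sum = 113.5375 mcg/mL·h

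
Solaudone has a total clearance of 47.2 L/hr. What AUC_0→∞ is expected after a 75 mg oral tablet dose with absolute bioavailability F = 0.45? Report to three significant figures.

AUC = 0.715 mg/L·hr

AUC_0→∞ = F × Dose / CL
        = 0.45 × 75 / 47.2 = 0.715042 mg/L·hr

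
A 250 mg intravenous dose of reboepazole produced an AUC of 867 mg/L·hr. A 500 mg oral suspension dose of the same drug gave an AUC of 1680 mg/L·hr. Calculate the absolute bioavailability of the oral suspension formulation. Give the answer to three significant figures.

F = (AUC_ev / D_ev) / (AUC_iv / D_iv)
  = (1680/500) / (867/250)
  = 3.36 / 3.468 = 0.9689

F = 0.969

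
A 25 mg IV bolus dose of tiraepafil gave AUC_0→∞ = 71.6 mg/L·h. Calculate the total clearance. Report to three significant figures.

CL = Dose_iv / AUC_0→∞
   = 25 / 71.6 = 0.349162 L/h

CL = 0.349 L/h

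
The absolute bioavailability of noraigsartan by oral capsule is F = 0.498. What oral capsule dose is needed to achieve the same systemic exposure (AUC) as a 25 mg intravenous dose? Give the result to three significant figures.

For equal systemic exposure: F × D_ev = D_iv
D_ev = D_iv / F = 25 / 0.498 = 50.2008 mg

D_oral = 50.2 mg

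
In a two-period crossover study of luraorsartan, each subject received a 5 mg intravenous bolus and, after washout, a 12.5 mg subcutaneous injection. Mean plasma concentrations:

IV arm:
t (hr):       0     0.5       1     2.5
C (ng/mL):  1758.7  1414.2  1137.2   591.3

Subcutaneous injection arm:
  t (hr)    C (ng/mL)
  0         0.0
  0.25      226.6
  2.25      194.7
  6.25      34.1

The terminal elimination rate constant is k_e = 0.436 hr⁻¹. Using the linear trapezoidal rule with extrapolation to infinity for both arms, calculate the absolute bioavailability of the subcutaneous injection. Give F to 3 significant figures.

Trapezoidal AUC_0→2.5 (IV):
  [0→0.5]: (1758.7+1414.2)/2 × 0.5 = 793.225
  [0.5→1]: (1414.2+1137.2)/2 × 0.5 = 637.85
  [1→2.5]: (1137.2+591.3)/2 × 1.5 = 1296.375
  Sum = 2727.45 ng/mL·hr
IV tail: 591.3/0.436 = 1356.193; AUC_iv,0→∞ = 2727.45 + 1356.193 = 4083.643 ng/mL·hr
Trapezoidal AUC_0→6.25 (subcutaneous injection):
  [0→0.25]: (0.0+226.6)/2 × 0.25 = 28.325
  [0.25→2.25]: (226.6+194.7)/2 × 2 = 421.3
  [2.25→6.25]: (194.7+34.1)/2 × 4 = 457.6
  Sum = 907.225 ng/mL·hr
subcutaneous injection tail: 34.1/0.436 = 78.211; AUC_ev,0→∞ = 907.225 + 78.211 = 985.436 ng/mL·hr
F = (AUC_ev/D_ev)/(AUC_iv/D_iv) = (985.436/12.5)/(4083.643/5) = 78.83488/816.7286 = 0.0965

F = 0.0965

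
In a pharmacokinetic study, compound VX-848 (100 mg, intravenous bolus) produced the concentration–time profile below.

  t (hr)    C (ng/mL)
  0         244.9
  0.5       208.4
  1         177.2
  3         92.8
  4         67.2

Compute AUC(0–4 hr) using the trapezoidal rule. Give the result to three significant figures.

AUC = 560 ng/mL·hr

Trapezoidal AUC_0→4:
  [0→0.5]: (244.9+208.4)/2 × 0.5 = 113.325
  [0.5→1]: (208.4+177.2)/2 × 0.5 = 96.4
  [1→3]: (177.2+92.8)/2 × 2 = 270.0
  [3→4]: (92.8+67.2)/2 × 1 = 80.0
  Sum = 559.725 ng/mL·hr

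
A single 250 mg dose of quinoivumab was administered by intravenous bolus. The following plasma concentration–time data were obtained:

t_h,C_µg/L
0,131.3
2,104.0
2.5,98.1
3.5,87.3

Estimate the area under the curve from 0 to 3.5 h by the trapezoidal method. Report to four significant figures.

AUC = 378.5 µg/L·h

Trapezoidal AUC_0→3.5:
  [0→2]: (131.3+104.0)/2 × 2 = 235.3
  [2→2.5]: (104.0+98.1)/2 × 0.5 = 50.525
  [2.5→3.5]: (98.1+87.3)/2 × 1 = 92.7
  Sum = 378.525 µg/L·h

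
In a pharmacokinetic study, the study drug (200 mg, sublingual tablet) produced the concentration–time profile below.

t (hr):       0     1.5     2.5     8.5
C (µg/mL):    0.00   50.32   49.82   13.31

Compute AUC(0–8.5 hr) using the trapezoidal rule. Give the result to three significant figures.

Trapezoidal AUC_0→8.5:
  [0→1.5]: (0.00+50.32)/2 × 1.5 = 37.74
  [1.5→2.5]: (50.32+49.82)/2 × 1 = 50.07
  [2.5→8.5]: (49.82+13.31)/2 × 6 = 189.39
  Sum = 277.2 µg/mL·hr

AUC = 277 µg/mL·hr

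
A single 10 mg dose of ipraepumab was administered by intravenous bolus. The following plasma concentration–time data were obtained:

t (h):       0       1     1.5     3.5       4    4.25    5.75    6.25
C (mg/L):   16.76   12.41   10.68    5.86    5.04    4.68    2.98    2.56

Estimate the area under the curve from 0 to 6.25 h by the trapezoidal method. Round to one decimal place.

AUC = 48.0 mg/L·h

Trapezoidal AUC_0→6.25:
  [0→1]: (16.76+12.41)/2 × 1 = 14.585
  [1→1.5]: (12.41+10.68)/2 × 0.5 = 5.7725
  [1.5→3.5]: (10.68+5.86)/2 × 2 = 16.54
  [3.5→4]: (5.86+5.04)/2 × 0.5 = 2.725
  [4→4.25]: (5.04+4.68)/2 × 0.25 = 1.215
  [4.25→5.75]: (4.68+2.98)/2 × 1.5 = 5.745
  [5.75→6.25]: (2.98+2.56)/2 × 0.5 = 1.385
  Sum = 47.9675 mg/L·h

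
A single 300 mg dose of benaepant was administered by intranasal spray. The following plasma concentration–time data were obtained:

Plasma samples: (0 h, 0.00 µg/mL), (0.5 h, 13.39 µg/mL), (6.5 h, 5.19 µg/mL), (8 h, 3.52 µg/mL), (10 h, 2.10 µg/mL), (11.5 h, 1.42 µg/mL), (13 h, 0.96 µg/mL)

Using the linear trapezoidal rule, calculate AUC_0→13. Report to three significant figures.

AUC = 75.7 µg/mL·h

Trapezoidal AUC_0→13:
  [0→0.5]: (0.00+13.39)/2 × 0.5 = 3.3475
  [0.5→6.5]: (13.39+5.19)/2 × 6 = 55.74
  [6.5→8]: (5.19+3.52)/2 × 1.5 = 6.5325
  [8→10]: (3.52+2.10)/2 × 2 = 5.62
  [10→11.5]: (2.10+1.42)/2 × 1.5 = 2.64
  [11.5→13]: (1.42+0.96)/2 × 1.5 = 1.785
  Sum = 75.665 µg/mL·h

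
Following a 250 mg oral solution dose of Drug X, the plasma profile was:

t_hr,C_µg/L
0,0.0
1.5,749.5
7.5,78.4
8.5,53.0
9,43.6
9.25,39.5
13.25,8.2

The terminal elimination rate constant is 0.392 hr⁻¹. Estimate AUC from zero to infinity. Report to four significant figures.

AUC = 3262 µg/L·hr

Trapezoidal AUC_0→13.25:
  [0→1.5]: (0.0+749.5)/2 × 1.5 = 562.125
  [1.5→7.5]: (749.5+78.4)/2 × 6 = 2483.7
  [7.5→8.5]: (78.4+53.0)/2 × 1 = 65.7
  [8.5→9]: (53.0+43.6)/2 × 0.5 = 24.15
  [9→9.25]: (43.6+39.5)/2 × 0.25 = 10.3875
  [9.25→13.25]: (39.5+8.2)/2 × 4 = 95.4
  Sum = 3241.4625 µg/L·hr
Extrapolated tail: C_last / k_e = 8.2 / 0.392 = 20.918
AUC_0→∞ = 3241.4625 + 20.918 = 3262.3805 µg/L·hr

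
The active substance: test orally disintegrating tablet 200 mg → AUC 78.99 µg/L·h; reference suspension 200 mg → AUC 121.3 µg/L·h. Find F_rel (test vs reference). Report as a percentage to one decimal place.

F_rel = (AUC_test/D_test) / (AUC_ref/D_ref)
      = (78.99/200) / (121.3/200)
      = 0.39495 / 0.6065 = 0.6512 = 65.12%

F_rel = 65.1%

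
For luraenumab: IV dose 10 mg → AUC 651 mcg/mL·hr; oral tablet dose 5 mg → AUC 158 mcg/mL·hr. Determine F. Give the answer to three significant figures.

F = (AUC_ev / D_ev) / (AUC_iv / D_iv)
  = (158/5) / (651/10)
  = 31.6 / 65.1 = 0.4854

F = 0.485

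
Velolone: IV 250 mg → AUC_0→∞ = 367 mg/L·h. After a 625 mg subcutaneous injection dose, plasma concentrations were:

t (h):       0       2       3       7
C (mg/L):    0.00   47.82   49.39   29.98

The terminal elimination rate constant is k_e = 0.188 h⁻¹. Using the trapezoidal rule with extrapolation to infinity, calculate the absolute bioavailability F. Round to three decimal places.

Trapezoidal AUC_0→7 (subcutaneous injection):
  [0→2]: (0.00+47.82)/2 × 2 = 47.82
  [2→3]: (47.82+49.39)/2 × 1 = 48.605
  [3→7]: (49.39+29.98)/2 × 4 = 158.74
  Sum = 255.165 mg/L·h
Tail: C_last/k_e = 29.98/0.188 = 159.468
AUC_0→∞ (subcutaneous injection) = 255.165 + 159.468 = 414.633 mg/L·h
F = (AUC_ev/D_ev)/(AUC_iv/D_iv) = (414.633/625)/(367/250) = 0.6634128/1.468 = 0.4519

F = 0.452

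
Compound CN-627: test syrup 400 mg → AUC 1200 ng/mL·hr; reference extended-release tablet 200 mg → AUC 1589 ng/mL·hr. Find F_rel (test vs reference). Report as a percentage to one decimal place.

F_rel = (AUC_test/D_test) / (AUC_ref/D_ref)
      = (1200/400) / (1589/200)
      = 3 / 7.945 = 0.3776 = 37.76%

F_rel = 37.8%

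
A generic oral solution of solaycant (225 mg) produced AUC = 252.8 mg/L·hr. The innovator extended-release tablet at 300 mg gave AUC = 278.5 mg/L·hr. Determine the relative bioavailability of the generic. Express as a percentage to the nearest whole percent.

F_rel = 121%

F_rel = (AUC_test/D_test) / (AUC_ref/D_ref)
      = (252.8/225) / (278.5/300)
      = 1.12356 / 0.928333 = 1.2103 = 121.03%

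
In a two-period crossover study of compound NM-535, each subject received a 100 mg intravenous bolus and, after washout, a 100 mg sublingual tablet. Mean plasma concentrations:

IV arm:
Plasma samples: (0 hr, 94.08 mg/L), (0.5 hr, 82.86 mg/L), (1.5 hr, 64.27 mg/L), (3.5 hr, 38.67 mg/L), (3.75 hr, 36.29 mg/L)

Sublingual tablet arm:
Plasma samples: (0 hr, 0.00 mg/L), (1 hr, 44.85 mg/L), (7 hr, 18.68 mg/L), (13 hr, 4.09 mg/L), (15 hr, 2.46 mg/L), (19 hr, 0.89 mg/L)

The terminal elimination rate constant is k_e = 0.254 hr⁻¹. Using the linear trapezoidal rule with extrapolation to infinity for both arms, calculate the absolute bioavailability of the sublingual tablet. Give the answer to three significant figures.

F = 0.799

Trapezoidal AUC_0→3.75 (IV):
  [0→0.5]: (94.08+82.86)/2 × 0.5 = 44.235
  [0.5→1.5]: (82.86+64.27)/2 × 1 = 73.565
  [1.5→3.5]: (64.27+38.67)/2 × 2 = 102.94
  [3.5→3.75]: (38.67+36.29)/2 × 0.25 = 9.37
  Sum = 230.11 mg/L·hr
IV tail: 36.29/0.254 = 142.874; AUC_iv,0→∞ = 230.11 + 142.874 = 372.984 mg/L·hr
Trapezoidal AUC_0→19 (sublingual tablet):
  [0→1]: (0.00+44.85)/2 × 1 = 22.425
  [1→7]: (44.85+18.68)/2 × 6 = 190.59
  [7→13]: (18.68+4.09)/2 × 6 = 68.31
  [13→15]: (4.09+2.46)/2 × 2 = 6.55
  [15→19]: (2.46+0.89)/2 × 4 = 6.7
  Sum = 294.575 mg/L·hr
sublingual tablet tail: 0.89/0.254 = 3.504; AUC_ev,0→∞ = 294.575 + 3.504 = 298.079 mg/L·hr
F = (AUC_ev/D_ev)/(AUC_iv/D_iv) = (298.079/100)/(372.984/100) = 2.98079/3.72984 = 0.7992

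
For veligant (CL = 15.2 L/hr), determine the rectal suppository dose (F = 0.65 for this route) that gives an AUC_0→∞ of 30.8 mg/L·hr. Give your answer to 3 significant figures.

Dose = CL × AUC_0→∞ / F
     = 15.2 × 30.8 / 0.65 = 720.246 mg

Dose = 720 mg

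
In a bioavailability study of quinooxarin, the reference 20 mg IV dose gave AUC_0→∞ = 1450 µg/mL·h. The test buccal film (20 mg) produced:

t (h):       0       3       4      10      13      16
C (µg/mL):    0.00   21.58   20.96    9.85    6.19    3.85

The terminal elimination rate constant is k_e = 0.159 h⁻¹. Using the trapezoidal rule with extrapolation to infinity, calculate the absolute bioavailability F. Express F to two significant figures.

F = 0.14

Trapezoidal AUC_0→16 (buccal film):
  [0→3]: (0.00+21.58)/2 × 3 = 32.37
  [3→4]: (21.58+20.96)/2 × 1 = 21.27
  [4→10]: (20.96+9.85)/2 × 6 = 92.43
  [10→13]: (9.85+6.19)/2 × 3 = 24.06
  [13→16]: (6.19+3.85)/2 × 3 = 15.06
  Sum = 185.19 µg/mL·h
Tail: C_last/k_e = 3.85/0.159 = 24.214
AUC_0→∞ (buccal film) = 185.19 + 24.214 = 209.404 µg/mL·h
F = (AUC_ev/D_ev)/(AUC_iv/D_iv) = (209.404/20)/(1450/20) = 10.4702/72.5 = 0.1444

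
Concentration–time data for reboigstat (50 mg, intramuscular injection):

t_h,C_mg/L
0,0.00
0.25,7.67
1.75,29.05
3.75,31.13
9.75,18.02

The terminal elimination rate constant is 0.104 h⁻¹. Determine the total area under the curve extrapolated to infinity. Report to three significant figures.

AUC = 409 mg/L·h

Trapezoidal AUC_0→9.75:
  [0→0.25]: (0.00+7.67)/2 × 0.25 = 0.95875
  [0.25→1.75]: (7.67+29.05)/2 × 1.5 = 27.54
  [1.75→3.75]: (29.05+31.13)/2 × 2 = 60.18
  [3.75→9.75]: (31.13+18.02)/2 × 6 = 147.45
  Sum = 236.12875 mg/L·h
Extrapolated tail: C_last / k_e = 18.02 / 0.104 = 173.269
AUC_0→∞ = 236.12875 + 173.269 = 409.39775 mg/L·h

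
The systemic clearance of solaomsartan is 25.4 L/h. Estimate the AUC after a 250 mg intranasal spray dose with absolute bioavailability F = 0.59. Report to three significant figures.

AUC = 5.81 mg/L·h

AUC_0→∞ = F × Dose / CL
        = 0.59 × 250 / 25.4 = 5.80709 mg/L·h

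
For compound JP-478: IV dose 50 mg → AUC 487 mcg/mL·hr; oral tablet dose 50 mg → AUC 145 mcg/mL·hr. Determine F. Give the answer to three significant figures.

F = (AUC_ev / D_ev) / (AUC_iv / D_iv)
  = (145/50) / (487/50)
  = 2.9 / 9.74 = 0.2977

F = 0.298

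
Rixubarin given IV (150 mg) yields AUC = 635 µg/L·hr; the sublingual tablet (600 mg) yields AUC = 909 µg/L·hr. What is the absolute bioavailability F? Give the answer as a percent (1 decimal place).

F = (AUC_ev / D_ev) / (AUC_iv / D_iv)
  = (909/600) / (635/150)
  = 1.515 / 4.23333 = 0.3579
  = 35.79%

F = 35.8%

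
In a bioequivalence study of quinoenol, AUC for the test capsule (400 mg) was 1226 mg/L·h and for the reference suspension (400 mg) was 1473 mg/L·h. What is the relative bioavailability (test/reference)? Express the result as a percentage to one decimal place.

F_rel = (AUC_test/D_test) / (AUC_ref/D_ref)
      = (1226/400) / (1473/400)
      = 3.065 / 3.6825 = 0.8323 = 83.23%

F_rel = 83.2%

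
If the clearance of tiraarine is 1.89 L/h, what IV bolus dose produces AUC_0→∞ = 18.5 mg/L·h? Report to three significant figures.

Dose = 35.0 mg

Dose_iv = CL × AUC_0→∞
     = 1.89 × 18.5 = 34.965 mg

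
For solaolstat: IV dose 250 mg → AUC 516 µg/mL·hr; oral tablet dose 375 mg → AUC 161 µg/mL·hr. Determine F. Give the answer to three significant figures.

F = (AUC_ev / D_ev) / (AUC_iv / D_iv)
  = (161/375) / (516/250)
  = 0.429333 / 2.064 = 0.2080

F = 0.208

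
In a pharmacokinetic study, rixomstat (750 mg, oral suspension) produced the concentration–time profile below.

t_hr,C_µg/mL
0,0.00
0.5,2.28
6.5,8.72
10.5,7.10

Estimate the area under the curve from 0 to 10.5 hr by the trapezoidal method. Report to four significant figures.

AUC = 65.21 µg/mL·hr

Trapezoidal AUC_0→10.5:
  [0→0.5]: (0.00+2.28)/2 × 0.5 = 0.57
  [0.5→6.5]: (2.28+8.72)/2 × 6 = 33.0
  [6.5→10.5]: (8.72+7.10)/2 × 4 = 31.64
  Sum = 65.21 µg/mL·hr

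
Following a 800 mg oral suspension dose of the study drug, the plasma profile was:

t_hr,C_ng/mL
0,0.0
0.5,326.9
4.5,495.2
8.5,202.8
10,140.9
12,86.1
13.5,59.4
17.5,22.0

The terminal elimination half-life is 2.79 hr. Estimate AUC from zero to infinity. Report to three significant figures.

AUC = 3970 ng/mL·hr

Trapezoidal AUC_0→17.5:
  [0→0.5]: (0.0+326.9)/2 × 0.5 = 81.725
  [0.5→4.5]: (326.9+495.2)/2 × 4 = 1644.2
  [4.5→8.5]: (495.2+202.8)/2 × 4 = 1396.0
  [8.5→10]: (202.8+140.9)/2 × 1.5 = 257.775
  [10→12]: (140.9+86.1)/2 × 2 = 227.0
  [12→13.5]: (86.1+59.4)/2 × 1.5 = 109.125
  [13.5→17.5]: (59.4+22.0)/2 × 4 = 162.8
  Sum = 3878.625 ng/mL·hr
k_e = ln2 / t½ = 0.693147 / 2.79 = 0.2484 hr^-1
Extrapolated tail: C_last / k_e = 22.0 / 0.2484 = 88.567
AUC_0→∞ = 3878.625 + 88.567 = 3967.192 ng/mL·hr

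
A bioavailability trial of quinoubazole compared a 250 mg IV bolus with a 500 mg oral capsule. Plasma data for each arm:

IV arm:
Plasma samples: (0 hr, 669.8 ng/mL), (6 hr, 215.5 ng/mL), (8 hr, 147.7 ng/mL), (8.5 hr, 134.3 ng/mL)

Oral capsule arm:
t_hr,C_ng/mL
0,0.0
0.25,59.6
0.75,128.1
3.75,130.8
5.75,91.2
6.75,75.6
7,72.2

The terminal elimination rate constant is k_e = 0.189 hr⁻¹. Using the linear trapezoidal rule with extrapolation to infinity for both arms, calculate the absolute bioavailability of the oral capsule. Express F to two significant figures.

F = 0.15

Trapezoidal AUC_0→8.5 (IV):
  [0→6]: (669.8+215.5)/2 × 6 = 2655.9
  [6→8]: (215.5+147.7)/2 × 2 = 363.2
  [8→8.5]: (147.7+134.3)/2 × 0.5 = 70.5
  Sum = 3089.6 ng/mL·hr
IV tail: 134.3/0.189 = 710.582; AUC_iv,0→∞ = 3089.6 + 710.582 = 3800.182 ng/mL·hr
Trapezoidal AUC_0→7 (oral capsule):
  [0→0.25]: (0.0+59.6)/2 × 0.25 = 7.45
  [0.25→0.75]: (59.6+128.1)/2 × 0.5 = 46.925
  [0.75→3.75]: (128.1+130.8)/2 × 3 = 388.35
  [3.75→5.75]: (130.8+91.2)/2 × 2 = 222.0
  [5.75→6.75]: (91.2+75.6)/2 × 1 = 83.4
  [6.75→7]: (75.6+72.2)/2 × 0.25 = 18.475
  Sum = 766.6 ng/mL·hr
oral capsule tail: 72.2/0.189 = 382.011; AUC_ev,0→∞ = 766.6 + 382.011 = 1148.611 ng/mL·hr
F = (AUC_ev/D_ev)/(AUC_iv/D_iv) = (1148.611/500)/(3800.182/250) = 2.297222/15.200728 = 0.1511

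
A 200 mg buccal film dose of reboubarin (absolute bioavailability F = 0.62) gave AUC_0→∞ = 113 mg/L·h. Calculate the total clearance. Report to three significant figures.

CL = F × Dose / AUC_0→∞
   = 0.62 × 200 / 113 = 1.09735 L/h

CL = 1.10 L/h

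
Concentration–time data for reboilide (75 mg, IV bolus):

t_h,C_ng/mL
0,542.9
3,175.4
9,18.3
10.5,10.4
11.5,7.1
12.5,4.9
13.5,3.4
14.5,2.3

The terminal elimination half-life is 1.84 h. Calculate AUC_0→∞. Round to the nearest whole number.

AUC = 1708 ng/mL·h

Trapezoidal AUC_0→14.5:
  [0→3]: (542.9+175.4)/2 × 3 = 1077.45
  [3→9]: (175.4+18.3)/2 × 6 = 581.1
  [9→10.5]: (18.3+10.4)/2 × 1.5 = 21.525
  [10.5→11.5]: (10.4+7.1)/2 × 1 = 8.75
  [11.5→12.5]: (7.1+4.9)/2 × 1 = 6.0
  [12.5→13.5]: (4.9+3.4)/2 × 1 = 4.15
  [13.5→14.5]: (3.4+2.3)/2 × 1 = 2.85
  Sum = 1701.825 ng/mL·h
k_e = ln2 / t½ = 0.693147 / 1.84 = 0.3767 h^-1
Extrapolated tail: C_last / k_e = 2.3 / 0.3767 = 6.106
AUC_0→∞ = 1701.825 + 6.106 = 1707.931 ng/mL·h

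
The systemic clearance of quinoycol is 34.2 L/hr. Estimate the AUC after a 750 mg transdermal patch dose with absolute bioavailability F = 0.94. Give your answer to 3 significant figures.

AUC_0→∞ = F × Dose / CL
        = 0.94 × 750 / 34.2 = 20.614 mg/L·hr

AUC = 20.6 mg/L·hr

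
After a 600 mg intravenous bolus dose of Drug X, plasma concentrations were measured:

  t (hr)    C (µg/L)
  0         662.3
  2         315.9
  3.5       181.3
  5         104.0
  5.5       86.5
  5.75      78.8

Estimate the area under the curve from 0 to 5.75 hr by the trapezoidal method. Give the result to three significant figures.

Trapezoidal AUC_0→5.75:
  [0→2]: (662.3+315.9)/2 × 2 = 978.2
  [2→3.5]: (315.9+181.3)/2 × 1.5 = 372.9
  [3.5→5]: (181.3+104.0)/2 × 1.5 = 213.975
  [5→5.5]: (104.0+86.5)/2 × 0.5 = 47.625
  [5.5→5.75]: (86.5+78.8)/2 × 0.25 = 20.6625
  Sum = 1633.3625 µg/L·hr

AUC = 1630 µg/L·hr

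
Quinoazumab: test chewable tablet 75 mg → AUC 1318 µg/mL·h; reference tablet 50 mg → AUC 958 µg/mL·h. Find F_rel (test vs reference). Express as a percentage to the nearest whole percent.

F_rel = 92%

F_rel = (AUC_test/D_test) / (AUC_ref/D_ref)
      = (1318/75) / (958/50)
      = 17.5733 / 19.16 = 0.9172 = 91.72%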